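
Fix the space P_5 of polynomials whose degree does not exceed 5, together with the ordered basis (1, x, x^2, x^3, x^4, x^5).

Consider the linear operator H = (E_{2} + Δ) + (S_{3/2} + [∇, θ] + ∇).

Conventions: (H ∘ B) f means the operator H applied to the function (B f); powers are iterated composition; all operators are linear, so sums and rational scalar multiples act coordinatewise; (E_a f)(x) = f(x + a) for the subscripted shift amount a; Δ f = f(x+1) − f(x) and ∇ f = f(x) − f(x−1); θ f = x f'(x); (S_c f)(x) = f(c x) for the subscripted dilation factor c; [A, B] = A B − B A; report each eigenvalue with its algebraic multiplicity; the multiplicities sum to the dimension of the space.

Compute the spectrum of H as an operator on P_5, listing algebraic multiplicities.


image of 1: 2
image of x: (5/2)x + 5
image of x^2: (13/4)x^2 + 10x + 2
image of x^3: (35/8)x^3 + 15x^2 + 6x + 13
image of x^4: (97/16)x^4 + 20x^3 + 12x^2 + 52x + 12
image of x^5: (275/32)x^5 + 25x^4 + 20x^3 + 130x^2 + 60x + 39
the matrix is upper triangular; its diagonal is (2, 5/2, 13/4, 35/8, 97/16, 275/32)
for a triangular matrix the eigenvalues are the diagonal entries, with algebraic multiplicity their repetition count

λ = 2 (multiplicity 1), λ = 5/2 (multiplicity 1), λ = 13/4 (multiplicity 1), λ = 35/8 (multiplicity 1), λ = 97/16 (multiplicity 1), λ = 275/32 (multiplicity 1)


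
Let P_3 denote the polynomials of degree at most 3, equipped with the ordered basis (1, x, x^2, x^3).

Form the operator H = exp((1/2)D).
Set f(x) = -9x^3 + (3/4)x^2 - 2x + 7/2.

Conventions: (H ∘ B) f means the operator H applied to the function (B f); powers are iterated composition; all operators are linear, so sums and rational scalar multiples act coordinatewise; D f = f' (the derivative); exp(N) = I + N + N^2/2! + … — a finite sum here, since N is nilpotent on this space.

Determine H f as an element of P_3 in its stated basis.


order-1 term: -(27/2)x^2 + (3/4)x - 1
order-2 term: -(27/4)x + 3/16
order-3 term: -9/8
the series for exp((1/2)D) f terminates at order 3
exp((1/2)D) f = -9x^3 - (51/4)x^2 - 8x + 25/16

the result is g(x) = -9x^3 - (51/4)x^2 - 8x + 25/16


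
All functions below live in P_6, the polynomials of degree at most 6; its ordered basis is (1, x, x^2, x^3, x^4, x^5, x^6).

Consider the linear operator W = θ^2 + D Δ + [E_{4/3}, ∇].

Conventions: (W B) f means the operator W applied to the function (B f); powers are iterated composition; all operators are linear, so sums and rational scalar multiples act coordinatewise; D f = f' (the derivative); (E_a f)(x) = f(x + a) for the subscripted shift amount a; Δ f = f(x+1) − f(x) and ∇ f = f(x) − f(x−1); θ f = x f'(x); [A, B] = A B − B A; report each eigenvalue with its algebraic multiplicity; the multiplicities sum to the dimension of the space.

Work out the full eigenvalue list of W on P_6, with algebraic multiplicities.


λ = 0 (multiplicity 1), λ = 1 (multiplicity 1), λ = 4 (multiplicity 1), λ = 9 (multiplicity 1), λ = 16 (multiplicity 1), λ = 25 (multiplicity 1), λ = 36 (multiplicity 1)

image of 1: 0
image of x: x
image of x^2: 4x^2 + 2
image of x^3: 9x^3 + 6x + 3
image of x^4: 16x^4 + 12x^2 + 12x + 4
image of x^5: 25x^5 + 20x^3 + 30x^2 + 20x + 5
image of x^6: 36x^6 + 30x^4 + 60x^3 + 60x^2 + 30x + 6
the matrix is upper triangular; its diagonal is (0, 1, 4, 9, 16, 25, 36)
for a triangular matrix the eigenvalues are the diagonal entries, with algebraic multiplicity their repetition count


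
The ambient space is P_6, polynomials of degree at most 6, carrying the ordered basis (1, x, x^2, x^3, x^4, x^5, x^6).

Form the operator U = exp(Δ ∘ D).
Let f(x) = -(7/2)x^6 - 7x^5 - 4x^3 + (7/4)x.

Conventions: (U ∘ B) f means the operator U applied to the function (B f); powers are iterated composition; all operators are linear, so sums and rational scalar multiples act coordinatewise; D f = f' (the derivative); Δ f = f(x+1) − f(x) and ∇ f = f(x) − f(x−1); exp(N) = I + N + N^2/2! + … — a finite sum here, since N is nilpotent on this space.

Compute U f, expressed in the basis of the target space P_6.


order-1 term: -105x^4 - 350x^3 - 420x^2 - 269x - 68
order-2 term: -630x^2 - 1680x - 1155
order-3 term: -420
the series for exp(Δ ∘ D) f terminates at order 3
exp(Δ ∘ D) f = -(7/2)x^6 - 7x^5 - 105x^4 - 354x^3 - 1050x^2 - (7789/4)x - 1643

g(x) = -(7/2)x^6 - 7x^5 - 105x^4 - 354x^3 - 1050x^2 - (7789/4)x - 1643


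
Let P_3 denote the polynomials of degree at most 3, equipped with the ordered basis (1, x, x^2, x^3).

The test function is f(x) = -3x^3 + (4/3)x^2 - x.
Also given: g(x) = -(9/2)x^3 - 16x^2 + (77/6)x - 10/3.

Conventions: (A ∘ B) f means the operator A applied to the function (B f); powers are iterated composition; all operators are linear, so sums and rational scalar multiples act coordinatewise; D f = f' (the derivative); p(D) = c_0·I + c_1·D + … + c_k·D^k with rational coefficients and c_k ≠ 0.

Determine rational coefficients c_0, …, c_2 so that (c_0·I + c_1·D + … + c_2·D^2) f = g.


D^0 f = -3x^3 + (4/3)x^2 - x
D^1 f = -9x^2 + (8/3)x - 1
D^2 f = -18x + 8/3
matching coefficients of g against c_0 f + c_1 Df + … from the top degree down determines the c_i
solution: c_0 = 3/2, c_1 = 2, c_2 = -1/2

c_0 = 3/2, c_1 = 2, c_2 = -1/2


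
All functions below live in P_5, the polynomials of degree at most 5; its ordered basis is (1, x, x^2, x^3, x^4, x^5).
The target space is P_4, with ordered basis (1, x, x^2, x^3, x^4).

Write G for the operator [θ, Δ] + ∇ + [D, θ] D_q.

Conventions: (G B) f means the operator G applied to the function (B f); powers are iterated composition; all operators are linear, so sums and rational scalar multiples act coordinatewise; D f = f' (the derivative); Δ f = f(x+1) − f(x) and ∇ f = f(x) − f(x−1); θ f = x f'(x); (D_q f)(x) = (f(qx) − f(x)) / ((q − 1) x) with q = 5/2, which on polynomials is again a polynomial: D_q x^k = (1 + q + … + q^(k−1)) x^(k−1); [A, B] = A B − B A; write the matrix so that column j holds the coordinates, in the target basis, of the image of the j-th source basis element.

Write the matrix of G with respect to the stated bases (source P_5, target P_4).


the matrix is [[0, 0, 1/2, -2, -5, -4]; [0, 0, 0, 21/2, -8, -25]; [0, 0, 0, 0, 465/8, -20]; [0, 0, 0, 0, 0, 911/4]; [0, 0, 0, 0, 0, 0]] (rows listed top to bottom)

image of 1: 0
image of x: 0
image of x^2: 1/2
image of x^3: (21/2)x - 2
image of x^4: (465/8)x^2 - 8x - 5
image of x^5: (911/4)x^3 - 20x^2 - 25x - 4
each image's coordinates form column j of the matrix


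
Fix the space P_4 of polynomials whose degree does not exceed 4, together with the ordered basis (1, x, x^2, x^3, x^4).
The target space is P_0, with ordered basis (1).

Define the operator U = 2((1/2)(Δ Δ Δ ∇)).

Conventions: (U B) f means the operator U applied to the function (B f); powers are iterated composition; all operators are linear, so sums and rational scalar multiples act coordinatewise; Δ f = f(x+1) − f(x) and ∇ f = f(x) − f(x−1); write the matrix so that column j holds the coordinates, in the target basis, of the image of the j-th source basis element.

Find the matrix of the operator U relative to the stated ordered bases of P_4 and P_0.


image of 1: 0
image of x: 0
image of x^2: 0
image of x^3: 0
image of x^4: 24
each image's coordinates form column j of the matrix

the matrix is [[0, 0, 0, 0, 24]] (rows listed top to bottom)


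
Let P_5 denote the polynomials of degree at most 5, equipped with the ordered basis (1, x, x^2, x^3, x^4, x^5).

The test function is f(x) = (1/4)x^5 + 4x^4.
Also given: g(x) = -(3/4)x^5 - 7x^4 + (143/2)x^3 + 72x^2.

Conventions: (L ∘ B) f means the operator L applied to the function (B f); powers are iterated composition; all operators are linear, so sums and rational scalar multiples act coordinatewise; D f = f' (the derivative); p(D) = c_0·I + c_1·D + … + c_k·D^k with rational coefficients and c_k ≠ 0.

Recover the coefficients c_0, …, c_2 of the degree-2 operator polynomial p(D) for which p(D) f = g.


p(D) = -3·I + 4·D + (3/2)·D^2, i.e. c_0 = -3, c_1 = 4, c_2 = 3/2

D^0 f = (1/4)x^5 + 4x^4
D^1 f = (5/4)x^4 + 16x^3
D^2 f = 5x^3 + 48x^2
matching coefficients of g against c_0 f + c_1 Df + … from the top degree down determines the c_i
solution: c_0 = -3, c_1 = 4, c_2 = 3/2


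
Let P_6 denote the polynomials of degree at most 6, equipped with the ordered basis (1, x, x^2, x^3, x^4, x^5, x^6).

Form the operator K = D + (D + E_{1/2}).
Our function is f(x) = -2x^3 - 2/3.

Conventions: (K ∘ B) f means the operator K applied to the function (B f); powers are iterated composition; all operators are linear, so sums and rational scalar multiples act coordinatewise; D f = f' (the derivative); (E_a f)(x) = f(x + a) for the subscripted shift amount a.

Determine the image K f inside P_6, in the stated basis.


D f = -6x^2
D f = -6x^2
E_{1/2} f = -2x^3 - 3x^2 - (3/2)x - 11/12
(D + E_{1/2}) f = -2x^3 - 9x^2 - (3/2)x - 11/12
(D + (D + E_{1/2})) f = -2x^3 - 15x^2 - (3/2)x - 11/12

the image equals g(x) = -2x^3 - 15x^2 - (3/2)x - 11/12


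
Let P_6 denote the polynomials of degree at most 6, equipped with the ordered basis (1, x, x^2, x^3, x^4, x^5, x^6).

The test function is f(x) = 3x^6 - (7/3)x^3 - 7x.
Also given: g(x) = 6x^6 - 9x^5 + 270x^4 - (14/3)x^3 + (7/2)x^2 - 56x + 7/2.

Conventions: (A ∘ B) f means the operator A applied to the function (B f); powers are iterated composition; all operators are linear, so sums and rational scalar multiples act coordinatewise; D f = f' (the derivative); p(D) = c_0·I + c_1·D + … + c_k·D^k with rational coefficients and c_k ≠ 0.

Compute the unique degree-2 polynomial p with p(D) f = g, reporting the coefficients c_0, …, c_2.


c_0 = 2, c_1 = -1/2, c_2 = 3

D^0 f = 3x^6 - (7/3)x^3 - 7x
D^1 f = 18x^5 - 7x^2 - 7
D^2 f = 90x^4 - 14x
matching coefficients of g against c_0 f + c_1 Df + … from the top degree down determines the c_i
solution: c_0 = 2, c_1 = -1/2, c_2 = 3


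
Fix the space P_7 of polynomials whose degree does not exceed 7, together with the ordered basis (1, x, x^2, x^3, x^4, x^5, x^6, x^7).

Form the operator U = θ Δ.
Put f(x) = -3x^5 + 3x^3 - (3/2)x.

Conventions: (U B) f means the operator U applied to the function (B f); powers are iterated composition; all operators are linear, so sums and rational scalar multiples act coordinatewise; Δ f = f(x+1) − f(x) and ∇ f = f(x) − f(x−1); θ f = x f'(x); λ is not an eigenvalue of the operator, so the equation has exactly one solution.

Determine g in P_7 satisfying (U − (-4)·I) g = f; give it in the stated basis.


the result is g(x) = -(3/4)x^5 + (15/4)x^4 - (39/8)x^3 - (3/16)x^2 + (9/16)x

write g with unknown coordinates in the stated basis and equate coefficients in (U − (-4)·I) g = f
solving from the highest basis element down gives g = -(3/4)x^5 + (15/4)x^4 - (39/8)x^3 - (3/16)x^2 + (9/16)x
check: U g = -15x^4 + (45/2)x^3 + (3/4)x^2 - (15/4)x
so U g − (-4)·g = -3x^5 + 3x^3 - (3/2)x = f ✓


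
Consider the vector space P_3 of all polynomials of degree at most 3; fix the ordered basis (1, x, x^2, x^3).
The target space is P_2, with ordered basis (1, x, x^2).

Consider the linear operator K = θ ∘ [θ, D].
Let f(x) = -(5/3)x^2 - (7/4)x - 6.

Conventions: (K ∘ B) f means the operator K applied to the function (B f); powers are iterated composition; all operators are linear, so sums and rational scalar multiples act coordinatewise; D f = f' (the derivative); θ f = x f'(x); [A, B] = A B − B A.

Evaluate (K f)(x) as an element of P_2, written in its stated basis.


the result is g(x) = (10/3)x

D f = -(10/3)x - 7/4
θ D f = -(10/3)x
θ f = -(10/3)x^2 - (7/4)x
D θ f = -(20/3)x - 7/4
[θ, D] f = (10/3)x + 7/4
θ [θ, D] f = (10/3)x


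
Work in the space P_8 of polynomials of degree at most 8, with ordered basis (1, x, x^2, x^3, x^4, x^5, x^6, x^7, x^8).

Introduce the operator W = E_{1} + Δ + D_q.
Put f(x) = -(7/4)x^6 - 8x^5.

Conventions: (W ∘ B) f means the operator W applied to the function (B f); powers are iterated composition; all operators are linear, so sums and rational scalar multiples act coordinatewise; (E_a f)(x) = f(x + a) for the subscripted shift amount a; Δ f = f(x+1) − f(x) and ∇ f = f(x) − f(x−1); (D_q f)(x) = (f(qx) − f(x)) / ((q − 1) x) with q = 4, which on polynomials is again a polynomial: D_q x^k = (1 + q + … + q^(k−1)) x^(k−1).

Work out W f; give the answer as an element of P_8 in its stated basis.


the image equals g(x) = -(7/4)x^6 - (9671/4)x^5 - (5721/2)x^4 - 230x^3 - (425/2)x^2 - 101x - 39/2

E_{1} f = -(7/4)x^6 - (37/2)x^5 - (265/4)x^4 - 115x^3 - (425/4)x^2 - (101/2)x - 39/4
Δ f = -(21/2)x^5 - (265/4)x^4 - 115x^3 - (425/4)x^2 - (101/2)x - 39/4
D_q f = -(9555/4)x^5 - 2728x^4
(E_{1} + Δ + D_q) f = -(7/4)x^6 - (9671/4)x^5 - (5721/2)x^4 - 230x^3 - (425/2)x^2 - 101x - 39/2


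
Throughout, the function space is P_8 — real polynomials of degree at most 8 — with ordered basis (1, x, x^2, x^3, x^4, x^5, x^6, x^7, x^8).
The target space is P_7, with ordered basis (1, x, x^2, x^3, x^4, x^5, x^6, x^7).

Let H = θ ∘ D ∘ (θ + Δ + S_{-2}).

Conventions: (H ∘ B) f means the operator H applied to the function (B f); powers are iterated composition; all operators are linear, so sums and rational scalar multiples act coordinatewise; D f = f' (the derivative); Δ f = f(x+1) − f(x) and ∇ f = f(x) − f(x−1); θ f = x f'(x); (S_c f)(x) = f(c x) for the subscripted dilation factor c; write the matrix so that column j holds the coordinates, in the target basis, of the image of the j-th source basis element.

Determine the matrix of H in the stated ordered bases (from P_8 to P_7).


the matrix is [[0, 0, 0, 0, 0, 0, 0, 0, 0]; [0, 0, 12, 6, 12, 20, 30, 42, 56]; [0, 0, 0, -30, 24, 60, 120, 210, 336]; [0, 0, 0, 0, 240, 60, 180, 420, 840]; [0, 0, 0, 0, 0, -540, 120, 420, 1120]; [0, 0, 0, 0, 0, 0, 2100, 210, 840]; [0, 0, 0, 0, 0, 0, 0, -5082, 336]; [0, 0, 0, 0, 0, 0, 0, 0, 14784]] (rows listed top to bottom)

image of 1: 0
image of x: 0
image of x^2: 12x
image of x^3: -30x^2 + 6x
image of x^4: 240x^3 + 24x^2 + 12x
image of x^5: -540x^4 + 60x^3 + 60x^2 + 20x
image of x^6: 2100x^5 + 120x^4 + 180x^3 + 120x^2 + 30x
image of x^7: -5082x^6 + 210x^5 + 420x^4 + 420x^3 + 210x^2 + 42x
image of x^8: 14784x^7 + 336x^6 + 840x^5 + 1120x^4 + 840x^3 + 336x^2 + 56x
each image's coordinates form column j of the matrix


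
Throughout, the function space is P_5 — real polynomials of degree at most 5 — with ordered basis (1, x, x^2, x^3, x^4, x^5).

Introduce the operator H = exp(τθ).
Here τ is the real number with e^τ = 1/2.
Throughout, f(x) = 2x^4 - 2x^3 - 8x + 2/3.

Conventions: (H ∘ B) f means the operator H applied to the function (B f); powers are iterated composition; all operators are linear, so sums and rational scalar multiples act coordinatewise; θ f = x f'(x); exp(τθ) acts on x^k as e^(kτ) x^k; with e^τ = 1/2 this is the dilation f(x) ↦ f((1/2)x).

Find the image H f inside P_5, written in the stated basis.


exp(τθ) x^k = e^(kτ) x^k; with e^τ = 1/2 this sends x^k to (1/2)^k x^k
x ↦ 1/2 x
x^3 ↦ 1/8 x^3
x^4 ↦ 1/16 x^4
applying this coordinatewise to f: exp(τθ) f = (1/8)x^4 - (1/4)x^3 - 4x + 2/3

the image equals g(x) = (1/8)x^4 - (1/4)x^3 - 4x + 2/3


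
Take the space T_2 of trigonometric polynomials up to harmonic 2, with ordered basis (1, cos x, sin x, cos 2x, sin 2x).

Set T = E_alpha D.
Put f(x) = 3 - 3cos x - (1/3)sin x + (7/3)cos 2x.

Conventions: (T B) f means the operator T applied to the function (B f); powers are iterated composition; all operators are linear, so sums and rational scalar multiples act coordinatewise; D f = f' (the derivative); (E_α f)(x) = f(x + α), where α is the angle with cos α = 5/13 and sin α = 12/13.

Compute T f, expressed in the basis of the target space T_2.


D f = -(1/3)cos x + 3sin x - (14/3)sin 2x
E_alpha D f = (103/39)cos x + (19/13)sin x - (560/169)cos 2x + (1666/507)sin 2x

g(x) = (103/39)cos x + (19/13)sin x - (560/169)cos 2x + (1666/507)sin 2x


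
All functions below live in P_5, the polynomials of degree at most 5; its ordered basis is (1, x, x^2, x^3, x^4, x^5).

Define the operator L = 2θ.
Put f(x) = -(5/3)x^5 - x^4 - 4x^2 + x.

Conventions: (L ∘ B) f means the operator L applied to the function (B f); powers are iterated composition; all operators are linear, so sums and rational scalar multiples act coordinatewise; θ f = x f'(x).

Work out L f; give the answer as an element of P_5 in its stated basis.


θ f = -(25/3)x^5 - 4x^4 - 8x^2 + x
(2θ) f = -(50/3)x^5 - 8x^4 - 16x^2 + 2x

the image equals g(x) = -(50/3)x^5 - 8x^4 - 16x^2 + 2x


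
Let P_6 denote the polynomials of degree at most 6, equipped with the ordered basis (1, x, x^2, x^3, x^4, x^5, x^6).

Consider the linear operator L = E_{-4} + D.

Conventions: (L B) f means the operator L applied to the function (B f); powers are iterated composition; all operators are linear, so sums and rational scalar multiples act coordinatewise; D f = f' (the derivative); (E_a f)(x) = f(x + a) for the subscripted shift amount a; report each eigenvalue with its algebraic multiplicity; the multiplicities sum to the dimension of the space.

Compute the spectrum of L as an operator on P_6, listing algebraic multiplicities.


image of 1: 1
image of x: x - 3
image of x^2: x^2 - 6x + 16
image of x^3: x^3 - 9x^2 + 48x - 64
image of x^4: x^4 - 12x^3 + 96x^2 - 256x + 256
image of x^5: x^5 - 15x^4 + 160x^3 - 640x^2 + 1280x - 1024
image of x^6: x^6 - 18x^5 + 240x^4 - 1280x^3 + 3840x^2 - 6144x + 4096
the matrix is upper triangular; its diagonal is (1, 1, 1, 1, 1, 1, 1)
for a triangular matrix the eigenvalues are the diagonal entries, with algebraic multiplicity their repetition count

λ = 1 (multiplicity 7)


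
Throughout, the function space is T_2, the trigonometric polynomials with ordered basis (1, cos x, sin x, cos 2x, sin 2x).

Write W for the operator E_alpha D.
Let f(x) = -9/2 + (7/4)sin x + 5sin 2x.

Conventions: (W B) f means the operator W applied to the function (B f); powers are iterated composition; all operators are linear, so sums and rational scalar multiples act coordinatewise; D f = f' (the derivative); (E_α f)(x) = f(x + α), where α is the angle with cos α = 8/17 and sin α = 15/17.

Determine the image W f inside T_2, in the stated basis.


D f = (7/4)cos x + 10cos 2x
E_alpha D f = (14/17)cos x - (105/68)sin x - (1610/289)cos 2x - (2400/289)sin 2x

the image equals g(x) = (14/17)cos x - (105/68)sin x - (1610/289)cos 2x - (2400/289)sin 2x


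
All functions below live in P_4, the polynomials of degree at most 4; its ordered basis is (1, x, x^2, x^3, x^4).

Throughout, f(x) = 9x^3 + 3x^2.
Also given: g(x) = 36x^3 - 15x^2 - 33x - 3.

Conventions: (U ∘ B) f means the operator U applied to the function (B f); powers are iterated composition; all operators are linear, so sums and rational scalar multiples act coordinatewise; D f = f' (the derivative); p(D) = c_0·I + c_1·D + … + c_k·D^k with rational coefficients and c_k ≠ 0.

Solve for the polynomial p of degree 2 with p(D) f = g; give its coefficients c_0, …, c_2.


c_0 = 4, c_1 = -1, c_2 = -1/2

D^0 f = 9x^3 + 3x^2
D^1 f = 27x^2 + 6x
D^2 f = 54x + 6
matching coefficients of g against c_0 f + c_1 Df + … from the top degree down determines the c_i
solution: c_0 = 4, c_1 = -1, c_2 = -1/2


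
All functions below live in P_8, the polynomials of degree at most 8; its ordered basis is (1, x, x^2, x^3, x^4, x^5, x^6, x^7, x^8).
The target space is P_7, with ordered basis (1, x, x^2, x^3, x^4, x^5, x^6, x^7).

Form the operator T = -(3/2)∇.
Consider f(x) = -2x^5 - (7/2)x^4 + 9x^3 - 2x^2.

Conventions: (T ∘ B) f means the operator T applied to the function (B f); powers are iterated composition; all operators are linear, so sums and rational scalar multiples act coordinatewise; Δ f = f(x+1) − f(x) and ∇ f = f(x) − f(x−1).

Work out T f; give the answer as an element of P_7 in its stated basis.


g(x) = 15x^4 - 9x^3 - 42x^2 + (105/2)x - 75/4

∇ f = -10x^4 + 6x^3 + 28x^2 - 35x + 25/2
(-(3/2)∇) f = 15x^4 - 9x^3 - 42x^2 + (105/2)x - 75/4


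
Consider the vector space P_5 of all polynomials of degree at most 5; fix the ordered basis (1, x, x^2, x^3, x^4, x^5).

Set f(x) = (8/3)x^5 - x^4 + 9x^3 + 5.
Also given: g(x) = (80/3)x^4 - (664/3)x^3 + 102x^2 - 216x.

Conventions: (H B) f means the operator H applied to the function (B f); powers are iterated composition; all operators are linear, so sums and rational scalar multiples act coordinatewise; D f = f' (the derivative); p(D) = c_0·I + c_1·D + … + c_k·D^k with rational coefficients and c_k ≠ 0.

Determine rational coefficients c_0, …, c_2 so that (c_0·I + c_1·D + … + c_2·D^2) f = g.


D^0 f = (8/3)x^5 - x^4 + 9x^3 + 5
D^1 f = (40/3)x^4 - 4x^3 + 27x^2
D^2 f = (160/3)x^3 - 12x^2 + 54x
matching coefficients of g against c_0 f + c_1 Df + … from the top degree down determines the c_i
solution: c_0 = 0, c_1 = 2, c_2 = -4

p(D) = 2·D − 4·D^2, i.e. c_0 = 0, c_1 = 2, c_2 = -4


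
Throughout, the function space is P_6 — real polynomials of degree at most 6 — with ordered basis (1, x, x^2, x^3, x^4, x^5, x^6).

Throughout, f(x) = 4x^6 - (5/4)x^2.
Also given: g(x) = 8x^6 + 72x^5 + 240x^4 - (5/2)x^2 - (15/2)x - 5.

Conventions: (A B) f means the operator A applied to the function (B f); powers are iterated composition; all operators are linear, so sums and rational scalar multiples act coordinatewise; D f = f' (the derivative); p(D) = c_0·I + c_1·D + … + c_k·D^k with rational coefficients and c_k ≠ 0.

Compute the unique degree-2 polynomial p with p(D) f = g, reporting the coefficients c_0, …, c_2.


D^0 f = 4x^6 - (5/4)x^2
D^1 f = 24x^5 - (5/2)x
D^2 f = 120x^4 - 5/2
matching coefficients of g against c_0 f + c_1 Df + … from the top degree down determines the c_i
solution: c_0 = 2, c_1 = 3, c_2 = 2

p(D) = 2·I + 3·D + 2·D^2, i.e. c_0 = 2, c_1 = 3, c_2 = 2


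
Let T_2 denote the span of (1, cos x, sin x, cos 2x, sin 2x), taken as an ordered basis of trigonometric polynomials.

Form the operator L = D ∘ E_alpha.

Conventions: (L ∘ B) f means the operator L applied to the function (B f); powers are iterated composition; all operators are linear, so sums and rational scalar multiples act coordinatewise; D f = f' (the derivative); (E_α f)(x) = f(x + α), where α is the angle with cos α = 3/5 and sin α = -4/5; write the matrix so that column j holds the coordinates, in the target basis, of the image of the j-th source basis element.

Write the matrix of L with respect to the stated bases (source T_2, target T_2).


the matrix is [[0, 0, 0, 0, 0]; [0, 4/5, 3/5, 0, 0]; [0, -3/5, 4/5, 0, 0]; [0, 0, 0, 48/25, -14/25]; [0, 0, 0, 14/25, 48/25]] (rows listed top to bottom)

image of 1: 0
image of cos x: (4/5)cos x - (3/5)sin x
image of sin x: (3/5)cos x + (4/5)sin x
image of cos 2x: (48/25)cos 2x + (14/25)sin 2x
image of sin 2x: -(14/25)cos 2x + (48/25)sin 2x
each image's coordinates form column j of the matrix


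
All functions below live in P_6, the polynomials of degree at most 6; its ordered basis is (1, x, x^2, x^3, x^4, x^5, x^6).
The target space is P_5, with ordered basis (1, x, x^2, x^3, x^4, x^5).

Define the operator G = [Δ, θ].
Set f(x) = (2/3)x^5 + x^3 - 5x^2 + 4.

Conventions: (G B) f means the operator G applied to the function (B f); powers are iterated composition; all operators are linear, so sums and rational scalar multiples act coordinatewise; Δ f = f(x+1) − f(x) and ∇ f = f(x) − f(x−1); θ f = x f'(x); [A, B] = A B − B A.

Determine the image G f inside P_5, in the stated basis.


θ f = (10/3)x^5 + 3x^3 - 10x^2
Δ θ f = (50/3)x^4 + (100/3)x^3 + (127/3)x^2 + (17/3)x - 11/3
Δ f = (10/3)x^4 + (20/3)x^3 + (29/3)x^2 - (11/3)x - 10/3
θ Δ f = (40/3)x^4 + 20x^3 + (58/3)x^2 - (11/3)x
[Δ, θ] f = (10/3)x^4 + (40/3)x^3 + 23x^2 + (28/3)x - 11/3

the image equals g(x) = (10/3)x^4 + (40/3)x^3 + 23x^2 + (28/3)x - 11/3


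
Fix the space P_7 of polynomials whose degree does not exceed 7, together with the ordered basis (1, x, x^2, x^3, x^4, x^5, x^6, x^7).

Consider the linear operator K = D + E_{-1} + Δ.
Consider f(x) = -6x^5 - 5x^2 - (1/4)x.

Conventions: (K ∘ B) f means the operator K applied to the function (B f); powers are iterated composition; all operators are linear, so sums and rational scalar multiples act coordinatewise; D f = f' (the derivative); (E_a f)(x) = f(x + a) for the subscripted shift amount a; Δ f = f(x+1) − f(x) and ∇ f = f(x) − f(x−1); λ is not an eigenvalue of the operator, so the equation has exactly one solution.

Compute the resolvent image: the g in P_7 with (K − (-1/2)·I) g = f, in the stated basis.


write g with unknown coordinates in the stated basis and equate coefficients in (K − (-1/2)·I) g = f
solving from the highest basis element down gives g = -4x^5 + (40/3)x^4 + (160/9)x^3 - (1310/9)x^2 + (8071/54)x + 6209/81
check: K g = -4x^5 - (20/3)x^4 - (80/9)x^3 + (610/9)x^2 - (4049/54)x - 6209/162
so K g − (-1/2)·g = -6x^5 - 5x^2 - (1/4)x = f ✓

the image equals g(x) = -4x^5 + (40/3)x^4 + (160/9)x^3 - (1310/9)x^2 + (8071/54)x + 6209/81


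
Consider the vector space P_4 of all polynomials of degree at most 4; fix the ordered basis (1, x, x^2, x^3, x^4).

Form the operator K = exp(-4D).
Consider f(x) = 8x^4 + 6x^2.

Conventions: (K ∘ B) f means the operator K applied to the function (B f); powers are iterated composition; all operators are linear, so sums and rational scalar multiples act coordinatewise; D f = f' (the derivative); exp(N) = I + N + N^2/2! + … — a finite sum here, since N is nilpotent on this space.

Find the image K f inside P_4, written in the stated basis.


g(x) = 8x^4 - 128x^3 + 774x^2 - 2096x + 2144

order-1 term: -128x^3 - 48x
order-2 term: 768x^2 + 96
order-3 term: -2048x
order-4 term: 2048
the series for exp(-4D) f terminates at order 4
exp(-4D) f = 8x^4 - 128x^3 + 774x^2 - 2096x + 2144


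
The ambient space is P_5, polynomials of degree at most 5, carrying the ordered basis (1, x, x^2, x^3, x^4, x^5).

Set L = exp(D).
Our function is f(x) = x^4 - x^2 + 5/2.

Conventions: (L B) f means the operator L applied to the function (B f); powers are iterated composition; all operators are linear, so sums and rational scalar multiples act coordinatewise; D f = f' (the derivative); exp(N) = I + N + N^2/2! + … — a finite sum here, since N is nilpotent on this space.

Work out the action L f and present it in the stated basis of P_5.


order-1 term: 4x^3 - 2x
order-2 term: 6x^2 - 1
order-3 term: 4x
order-4 term: 1
the series for exp(D) f terminates at order 4
exp(D) f = x^4 + 4x^3 + 5x^2 + 2x + 5/2

the image equals g(x) = x^4 + 4x^3 + 5x^2 + 2x + 5/2


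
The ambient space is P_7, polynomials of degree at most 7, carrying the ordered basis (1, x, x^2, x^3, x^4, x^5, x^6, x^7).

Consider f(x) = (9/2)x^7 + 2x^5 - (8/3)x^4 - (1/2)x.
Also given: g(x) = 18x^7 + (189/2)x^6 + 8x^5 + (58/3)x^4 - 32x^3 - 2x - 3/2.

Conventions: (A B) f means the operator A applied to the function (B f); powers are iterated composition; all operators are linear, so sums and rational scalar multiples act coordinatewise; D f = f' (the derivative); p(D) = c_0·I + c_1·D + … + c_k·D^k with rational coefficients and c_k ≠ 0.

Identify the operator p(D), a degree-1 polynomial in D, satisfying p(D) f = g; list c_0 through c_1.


p(D) = 4·I + 3·D, i.e. c_0 = 4, c_1 = 3

D^0 f = (9/2)x^7 + 2x^5 - (8/3)x^4 - (1/2)x
D^1 f = (63/2)x^6 + 10x^4 - (32/3)x^3 - 1/2
matching coefficients of g against c_0 f + c_1 Df + … from the top degree down determines the c_i
solution: c_0 = 4, c_1 = 3


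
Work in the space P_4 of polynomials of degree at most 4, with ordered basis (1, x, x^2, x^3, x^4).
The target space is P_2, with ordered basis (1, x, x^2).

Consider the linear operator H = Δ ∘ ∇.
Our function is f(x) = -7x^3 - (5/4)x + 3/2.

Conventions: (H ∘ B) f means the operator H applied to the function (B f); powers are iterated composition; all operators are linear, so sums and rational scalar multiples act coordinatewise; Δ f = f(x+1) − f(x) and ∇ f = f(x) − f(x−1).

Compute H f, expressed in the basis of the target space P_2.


g(x) = -42x

∇ f = -21x^2 + 21x - 33/4
Δ ∇ f = -42x


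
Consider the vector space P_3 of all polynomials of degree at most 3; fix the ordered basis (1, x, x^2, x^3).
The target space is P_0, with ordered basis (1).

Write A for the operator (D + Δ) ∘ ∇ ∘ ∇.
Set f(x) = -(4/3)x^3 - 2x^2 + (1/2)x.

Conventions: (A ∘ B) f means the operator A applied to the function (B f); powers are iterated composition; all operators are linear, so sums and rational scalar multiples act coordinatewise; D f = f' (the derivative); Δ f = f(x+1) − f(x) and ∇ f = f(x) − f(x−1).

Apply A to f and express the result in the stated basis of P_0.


the image equals g(x) = -16

∇ f = -4x^2 + 7/6
∇ ∇ f = -8x + 4
D (∇ ∘ ∇) f = -8
Δ (∇ ∘ ∇) f = -8
(D + Δ) (∇ ∘ ∇) f = -16


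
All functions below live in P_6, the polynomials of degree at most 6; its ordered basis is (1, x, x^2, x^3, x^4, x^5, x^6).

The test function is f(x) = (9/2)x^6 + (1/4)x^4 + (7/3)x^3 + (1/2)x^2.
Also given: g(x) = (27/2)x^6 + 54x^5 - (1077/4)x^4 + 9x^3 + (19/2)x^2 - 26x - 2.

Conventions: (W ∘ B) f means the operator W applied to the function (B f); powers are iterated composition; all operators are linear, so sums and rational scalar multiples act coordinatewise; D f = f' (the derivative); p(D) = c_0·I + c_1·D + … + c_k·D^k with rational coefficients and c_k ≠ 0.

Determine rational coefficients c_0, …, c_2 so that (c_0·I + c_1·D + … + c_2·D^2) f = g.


c_0 = 3, c_1 = 2, c_2 = -2

D^0 f = (9/2)x^6 + (1/4)x^4 + (7/3)x^3 + (1/2)x^2
D^1 f = 27x^5 + x^3 + 7x^2 + x
D^2 f = 135x^4 + 3x^2 + 14x + 1
matching coefficients of g against c_0 f + c_1 Df + … from the top degree down determines the c_i
solution: c_0 = 3, c_1 = 2, c_2 = -2


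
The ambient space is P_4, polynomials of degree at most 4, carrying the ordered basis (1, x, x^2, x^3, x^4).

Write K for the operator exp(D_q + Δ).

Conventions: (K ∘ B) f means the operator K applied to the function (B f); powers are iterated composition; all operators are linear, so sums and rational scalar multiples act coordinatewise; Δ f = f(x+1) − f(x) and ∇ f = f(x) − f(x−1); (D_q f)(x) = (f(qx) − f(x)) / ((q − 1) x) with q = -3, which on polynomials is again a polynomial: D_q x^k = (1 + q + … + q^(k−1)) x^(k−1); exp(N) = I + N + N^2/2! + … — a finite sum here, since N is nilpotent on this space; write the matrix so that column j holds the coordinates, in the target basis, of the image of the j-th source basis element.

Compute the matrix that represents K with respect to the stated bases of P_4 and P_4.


image of 1: 1
image of x: x + 2
image of x^2: x^2 + 1
image of x^3: x^3 + 10x^2 + 3x + 9
image of x^4: x^4 - 16x^3 - 74x^2 - 20x - 128/3
each image's coordinates form column j of the matrix

the matrix is [[1, 2, 1, 9, -128/3]; [0, 1, 0, 3, -20]; [0, 0, 1, 10, -74]; [0, 0, 0, 1, -16]; [0, 0, 0, 0, 1]] (rows listed top to bottom)


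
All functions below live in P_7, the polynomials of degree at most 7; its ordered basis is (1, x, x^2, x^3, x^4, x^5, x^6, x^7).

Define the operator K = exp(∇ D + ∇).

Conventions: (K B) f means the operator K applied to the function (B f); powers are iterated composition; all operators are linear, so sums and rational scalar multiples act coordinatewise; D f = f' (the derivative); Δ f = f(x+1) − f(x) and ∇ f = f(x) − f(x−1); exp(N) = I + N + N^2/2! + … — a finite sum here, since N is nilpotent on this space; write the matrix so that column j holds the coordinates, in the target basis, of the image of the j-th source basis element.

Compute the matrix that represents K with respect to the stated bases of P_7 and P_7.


the matrix is [[1, 1, 2, 2, 5, -3, 27, -117]; [0, 1, 2, 6, 8, 25, -18, 189]; [0, 0, 1, 3, 12, 20, 75, -63]; [0, 0, 0, 1, 4, 20, 40, 175]; [0, 0, 0, 0, 1, 5, 30, 70]; [0, 0, 0, 0, 0, 1, 6, 42]; [0, 0, 0, 0, 0, 0, 1, 7]; [0, 0, 0, 0, 0, 0, 0, 1]] (rows listed top to bottom)

image of 1: 1
image of x: x + 1
image of x^2: x^2 + 2x + 2
image of x^3: x^3 + 3x^2 + 6x + 2
image of x^4: x^4 + 4x^3 + 12x^2 + 8x + 5
image of x^5: x^5 + 5x^4 + 20x^3 + 20x^2 + 25x - 3
image of x^6: x^6 + 6x^5 + 30x^4 + 40x^3 + 75x^2 - 18x + 27
image of x^7: x^7 + 7x^6 + 42x^5 + 70x^4 + 175x^3 - 63x^2 + 189x - 117
each image's coordinates form column j of the matrix


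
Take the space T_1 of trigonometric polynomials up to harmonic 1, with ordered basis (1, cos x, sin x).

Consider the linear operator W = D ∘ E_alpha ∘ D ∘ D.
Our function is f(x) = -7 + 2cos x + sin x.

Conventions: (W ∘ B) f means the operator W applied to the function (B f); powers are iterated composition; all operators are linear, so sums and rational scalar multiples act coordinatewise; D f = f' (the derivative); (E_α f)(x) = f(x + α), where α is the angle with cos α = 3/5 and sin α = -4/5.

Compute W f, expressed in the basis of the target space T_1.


D f = cos x - 2sin x
D D f = -2cos x - sin x
E_alpha D D f = -(2/5)cos x - (11/5)sin x
D (E_alpha ∘ D) D f = -(11/5)cos x + (2/5)sin x

g(x) = -(11/5)cos x + (2/5)sin x


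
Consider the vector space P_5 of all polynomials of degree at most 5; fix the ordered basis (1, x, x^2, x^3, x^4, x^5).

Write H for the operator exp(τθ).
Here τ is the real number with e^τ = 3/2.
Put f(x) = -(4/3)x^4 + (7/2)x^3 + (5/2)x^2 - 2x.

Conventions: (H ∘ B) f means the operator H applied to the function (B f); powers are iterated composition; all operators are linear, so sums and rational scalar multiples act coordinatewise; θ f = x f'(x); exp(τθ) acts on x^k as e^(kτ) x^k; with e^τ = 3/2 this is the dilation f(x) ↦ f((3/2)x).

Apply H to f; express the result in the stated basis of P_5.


g(x) = -(27/4)x^4 + (189/16)x^3 + (45/8)x^2 - 3x

exp(τθ) x^k = e^(kτ) x^k; with e^τ = 3/2 this sends x^k to (3/2)^k x^k
x ↦ 3/2 x
x^2 ↦ 9/4 x^2
x^3 ↦ 27/8 x^3
x^4 ↦ 81/16 x^4
applying this coordinatewise to f: exp(τθ) f = -(27/4)x^4 + (189/16)x^3 + (45/8)x^2 - 3x


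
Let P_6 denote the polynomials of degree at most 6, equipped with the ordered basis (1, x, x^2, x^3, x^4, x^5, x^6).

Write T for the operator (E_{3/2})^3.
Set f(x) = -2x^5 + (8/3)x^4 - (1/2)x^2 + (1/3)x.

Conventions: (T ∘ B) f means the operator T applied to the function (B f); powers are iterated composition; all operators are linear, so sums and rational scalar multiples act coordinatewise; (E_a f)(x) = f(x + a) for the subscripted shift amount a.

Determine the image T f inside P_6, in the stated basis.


the image equals g(x) = -2x^5 - (127/3)x^4 - 357x^3 - 1499x^2 - (75187/24)x - 41691/16

E_{3/2} f = -2x^5 - (37/3)x^4 - 29x^3 - 32x^2 - (379/24)x - 37/16
E_{3/2} E_{3/2} f = -2x^5 - (82/3)x^4 - 148x^3 - (793/2)x^2 - (1574/3)x - 547/2
E_{3/2} E_{3/2} E_{3/2} f = -2x^5 - (127/3)x^4 - 357x^3 - 1499x^2 - (75187/24)x - 41691/16


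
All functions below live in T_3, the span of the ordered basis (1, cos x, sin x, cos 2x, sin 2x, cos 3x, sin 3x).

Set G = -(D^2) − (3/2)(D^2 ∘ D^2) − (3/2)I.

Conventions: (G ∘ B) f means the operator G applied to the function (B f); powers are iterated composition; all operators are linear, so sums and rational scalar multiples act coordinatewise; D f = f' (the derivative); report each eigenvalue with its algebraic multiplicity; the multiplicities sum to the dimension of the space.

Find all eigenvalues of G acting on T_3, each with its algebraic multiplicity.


λ = -114 (multiplicity 2), λ = -43/2 (multiplicity 2), λ = -2 (multiplicity 2), λ = -3/2 (multiplicity 1)

image of 1: -3/2
image of cos x: -2cos x
image of sin x: -2sin x
image of cos 2x: -(43/2)cos 2x
image of sin 2x: -(43/2)sin 2x
image of cos 3x: -114cos 3x
image of sin 3x: -114sin 3x
the matrix is diagonal; its diagonal is (-3/2, -2, -2, -43/2, -43/2, -114, -114)
for a triangular matrix the eigenvalues are the diagonal entries, with algebraic multiplicity their repetition count


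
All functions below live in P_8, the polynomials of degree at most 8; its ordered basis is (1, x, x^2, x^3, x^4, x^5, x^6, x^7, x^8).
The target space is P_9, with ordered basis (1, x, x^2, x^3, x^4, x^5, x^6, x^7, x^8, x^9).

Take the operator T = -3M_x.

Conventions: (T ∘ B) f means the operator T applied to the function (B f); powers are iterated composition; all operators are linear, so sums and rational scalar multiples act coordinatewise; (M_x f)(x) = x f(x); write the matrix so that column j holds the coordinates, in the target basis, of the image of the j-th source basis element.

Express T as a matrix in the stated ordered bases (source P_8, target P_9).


the matrix is [[0, 0, 0, 0, 0, 0, 0, 0, 0]; [-3, 0, 0, 0, 0, 0, 0, 0, 0]; [0, -3, 0, 0, 0, 0, 0, 0, 0]; [0, 0, -3, 0, 0, 0, 0, 0, 0]; [0, 0, 0, -3, 0, 0, 0, 0, 0]; [0, 0, 0, 0, -3, 0, 0, 0, 0]; [0, 0, 0, 0, 0, -3, 0, 0, 0]; [0, 0, 0, 0, 0, 0, -3, 0, 0]; [0, 0, 0, 0, 0, 0, 0, -3, 0]; [0, 0, 0, 0, 0, 0, 0, 0, -3]] (rows listed top to bottom)

image of 1: -3x
image of x: -3x^2
image of x^2: -3x^3
image of x^3: -3x^4
image of x^4: -3x^5
image of x^5: -3x^6
image of x^6: -3x^7
image of x^7: -3x^8
image of x^8: -3x^9
each image's coordinates form column j of the matrix


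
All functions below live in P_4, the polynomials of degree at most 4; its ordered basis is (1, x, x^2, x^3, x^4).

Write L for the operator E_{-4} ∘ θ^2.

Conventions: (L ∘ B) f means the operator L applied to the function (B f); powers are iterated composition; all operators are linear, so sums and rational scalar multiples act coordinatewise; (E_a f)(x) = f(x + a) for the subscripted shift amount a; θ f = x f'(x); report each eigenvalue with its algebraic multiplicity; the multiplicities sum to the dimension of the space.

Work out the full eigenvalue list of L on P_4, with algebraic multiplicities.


λ = 0 (multiplicity 1), λ = 1 (multiplicity 1), λ = 4 (multiplicity 1), λ = 9 (multiplicity 1), λ = 16 (multiplicity 1)

image of 1: 0
image of x: x - 4
image of x^2: 4x^2 - 32x + 64
image of x^3: 9x^3 - 108x^2 + 432x - 576
image of x^4: 16x^4 - 256x^3 + 1536x^2 - 4096x + 4096
the matrix is upper triangular; its diagonal is (0, 1, 4, 9, 16)
for a triangular matrix the eigenvalues are the diagonal entries, with algebraic multiplicity their repetition count


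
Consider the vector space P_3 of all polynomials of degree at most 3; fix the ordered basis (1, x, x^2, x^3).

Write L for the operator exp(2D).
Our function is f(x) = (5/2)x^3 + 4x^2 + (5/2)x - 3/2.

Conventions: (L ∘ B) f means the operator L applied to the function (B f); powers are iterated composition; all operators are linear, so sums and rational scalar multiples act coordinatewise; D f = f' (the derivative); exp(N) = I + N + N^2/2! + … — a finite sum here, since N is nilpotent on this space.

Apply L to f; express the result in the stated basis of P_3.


g(x) = (5/2)x^3 + 19x^2 + (97/2)x + 79/2

order-1 term: 15x^2 + 16x + 5
order-2 term: 30x + 16
order-3 term: 20
the series for exp(2D) f terminates at order 3
exp(2D) f = (5/2)x^3 + 19x^2 + (97/2)x + 79/2


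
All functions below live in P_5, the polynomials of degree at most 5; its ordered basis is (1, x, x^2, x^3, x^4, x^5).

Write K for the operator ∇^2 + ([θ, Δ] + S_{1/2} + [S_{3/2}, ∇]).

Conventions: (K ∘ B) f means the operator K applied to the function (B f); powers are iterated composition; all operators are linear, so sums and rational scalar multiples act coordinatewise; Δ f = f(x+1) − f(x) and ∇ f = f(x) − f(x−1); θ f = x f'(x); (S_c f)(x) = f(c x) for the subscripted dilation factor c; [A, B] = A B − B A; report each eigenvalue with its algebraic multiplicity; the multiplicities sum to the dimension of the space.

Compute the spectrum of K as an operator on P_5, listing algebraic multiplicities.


image of 1: 1
image of x: (1/2)x - 3/2
image of x^2: (1/4)x^2 - (7/2)x + 5/4
image of x^3: (1/8)x^3 - (51/8)x^2 + (45/8)x - 91/8
image of x^4: (1/16)x^4 - (43/4)x^3 + (135/8)x^2 - (201/4)x + 225/16
image of x^5: (1/32)x^5 - (565/32)x^4 + (675/16)x^3 - (2295/16)x^2 + (2575/32)x - 1331/32
the matrix is upper triangular; its diagonal is (1, 1/2, 1/4, 1/8, 1/16, 1/32)
for a triangular matrix the eigenvalues are the diagonal entries, with algebraic multiplicity their repetition count

λ = 1/32 (multiplicity 1), λ = 1/16 (multiplicity 1), λ = 1/8 (multiplicity 1), λ = 1/4 (multiplicity 1), λ = 1/2 (multiplicity 1), λ = 1 (multiplicity 1)
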